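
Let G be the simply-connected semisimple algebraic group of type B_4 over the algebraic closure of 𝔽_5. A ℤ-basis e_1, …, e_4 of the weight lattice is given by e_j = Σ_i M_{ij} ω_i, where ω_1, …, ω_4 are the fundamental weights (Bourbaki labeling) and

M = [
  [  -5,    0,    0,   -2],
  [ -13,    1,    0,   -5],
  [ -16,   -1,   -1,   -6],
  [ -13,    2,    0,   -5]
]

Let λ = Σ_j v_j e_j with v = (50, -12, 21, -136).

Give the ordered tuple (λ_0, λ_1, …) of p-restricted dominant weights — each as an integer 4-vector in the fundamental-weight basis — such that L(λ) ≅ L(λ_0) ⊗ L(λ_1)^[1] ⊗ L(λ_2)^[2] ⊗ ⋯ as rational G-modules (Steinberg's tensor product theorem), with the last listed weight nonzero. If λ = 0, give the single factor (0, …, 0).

ω-coordinates c = M·v, v = (50, -12, 21, -136):
  c_1 = (-5)·(50) + (0)·(-12) + (0)·(21) + (-2)·(-136) = 22
  c_2 = (-13)·(50) + (1)·(-12) + (0)·(21) + (-5)·(-136) = 18
  c_3 = (-16)·(50) + (-1)·(-12) + (-1)·(21) + (-6)·(-136) = 7
  c_4 = (-13)·(50) + (2)·(-12) + (0)·(21) + (-5)·(-136) = 6
p = 5; digits c_i = Σ_j d_{ij}·5^j, 0 ≤ d_{ij} < 5:
  c_1 = 22 = 2·5^0 + 4·5^1
  c_2 = 18 = 3·5^0 + 3·5^1
  c_3 = 7 = 2·5^0 + 1·5^1
  c_4 = 6 = 1·5^0 + 1·5^1
λ_0 = (2, 3, 2, 1)
λ_1 = (4, 3, 1, 1)

((2, 3, 2, 1), (4, 3, 1, 1))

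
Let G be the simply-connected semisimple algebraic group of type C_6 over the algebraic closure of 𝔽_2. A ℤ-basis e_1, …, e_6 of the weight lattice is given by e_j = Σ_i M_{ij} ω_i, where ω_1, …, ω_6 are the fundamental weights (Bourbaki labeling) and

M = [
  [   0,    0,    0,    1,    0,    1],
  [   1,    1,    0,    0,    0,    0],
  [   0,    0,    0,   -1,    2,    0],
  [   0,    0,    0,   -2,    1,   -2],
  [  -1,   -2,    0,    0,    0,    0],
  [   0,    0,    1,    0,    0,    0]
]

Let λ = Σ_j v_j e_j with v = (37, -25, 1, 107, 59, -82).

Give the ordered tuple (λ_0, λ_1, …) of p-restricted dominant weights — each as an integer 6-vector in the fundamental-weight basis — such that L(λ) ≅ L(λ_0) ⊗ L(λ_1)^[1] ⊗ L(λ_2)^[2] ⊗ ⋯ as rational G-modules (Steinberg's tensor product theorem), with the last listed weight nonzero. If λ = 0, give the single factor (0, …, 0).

((1, 0, 1, 1, 1, 1), (0, 0, 1, 0, 0, 0), (0, 1, 0, 0, 1, 0), (1, 1, 1, 1, 1, 0), (1, 0, 0, 0, 0, 0))

In the fundamental-weight basis, λ has coordinates c = M·v (v = (37, -25, 1, 107, 59, -82)):
  c_1 = (0)·(37) + (0)·(-25) + (0)·(1) + (1)·(107) + (0)·(59) + (1)·(-82) = 25
  c_2 = (1)·(37) + (1)·(-25) + (0)·(1) + (0)·(107) + (0)·(59) + (0)·(-82) = 12
  c_3 = (0)·(37) + (0)·(-25) + (0)·(1) + (-1)·(107) + (2)·(59) + (0)·(-82) = 11
  c_4 = (0)·(37) + (0)·(-25) + (0)·(1) + (-2)·(107) + (1)·(59) + (-2)·(-82) = 9
  c_5 = (-1)·(37) + (-2)·(-25) + (0)·(1) + (0)·(107) + (0)·(59) + (0)·(-82) = 13
  c_6 = (0)·(37) + (0)·(-25) + (1)·(1) + (0)·(107) + (0)·(59) + (0)·(-82) = 1
Expand coordinatewise in base 2:
  c_1 = 25 = 1·2^0 + 0·2^1 + 0·2^2 + 1·2^3 + 1·2^4
  c_2 = 12 = 0·2^0 + 0·2^1 + 1·2^2 + 1·2^3
  c_3 = 11 = 1·2^0 + 1·2^1 + 0·2^2 + 1·2^3
  c_4 = 9 = 1·2^0 + 0·2^1 + 0·2^2 + 1·2^3
  c_5 = 13 = 1·2^0 + 0·2^1 + 1·2^2 + 1·2^3
  c_6 = 1 = 1·2^0
p-restricted factor λ_0 = (1, 0, 1, 1, 1, 1)
p-restricted factor λ_1 = (0, 0, 1, 0, 0, 0)
p-restricted factor λ_2 = (0, 1, 0, 0, 1, 0)
p-restricted factor λ_3 = (1, 1, 1, 1, 1, 0)
p-restricted factor λ_4 = (1, 0, 0, 0, 0, 0)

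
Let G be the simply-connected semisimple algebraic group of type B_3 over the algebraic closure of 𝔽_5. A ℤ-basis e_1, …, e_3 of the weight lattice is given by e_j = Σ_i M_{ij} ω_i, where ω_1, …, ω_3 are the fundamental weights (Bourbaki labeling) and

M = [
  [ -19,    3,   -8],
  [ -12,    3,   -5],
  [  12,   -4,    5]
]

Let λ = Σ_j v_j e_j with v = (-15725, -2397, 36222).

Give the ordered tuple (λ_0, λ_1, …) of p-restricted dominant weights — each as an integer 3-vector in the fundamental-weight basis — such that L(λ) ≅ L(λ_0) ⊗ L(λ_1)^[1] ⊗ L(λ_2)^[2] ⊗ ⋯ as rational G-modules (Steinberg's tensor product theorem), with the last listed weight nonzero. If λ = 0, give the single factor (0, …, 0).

((3, 4, 3), (1, 4, 4), (2, 0, 4), (4, 3, 0), (2, 0, 3))

In the fundamental-weight basis, λ has coordinates c = M·v (v = (-15725, -2397, 36222)):
  c_1 = (-19)·(-15725) + (3)·(-2397) + (-8)·(36222) = 1808
  c_2 = (-12)·(-15725) + (3)·(-2397) + (-5)·(36222) = 399
  c_3 = (12)·(-15725) + (-4)·(-2397) + 5·36222 = 1998
Expand coordinatewise in base 5:
  c_1 = 1808 = 3·5^0 + 1·5^1 + 2·5^2 + 4·5^3 + 2·5^4
  c_2 = 399 = 4·5^0 + 4·5^1 + 0·5^2 + 3·5^3
  c_3 = 1998 = 3·5^0 + 4·5^1 + 4·5^2 + 0·5^3 + 3·5^4
Factor λ_0 = (3, 4, 3)
Factor λ_1 = (1, 4, 4)
Factor λ_2 = (2, 0, 4)
Factor λ_3 = (4, 3, 0)
Factor λ_4 = (2, 0, 3)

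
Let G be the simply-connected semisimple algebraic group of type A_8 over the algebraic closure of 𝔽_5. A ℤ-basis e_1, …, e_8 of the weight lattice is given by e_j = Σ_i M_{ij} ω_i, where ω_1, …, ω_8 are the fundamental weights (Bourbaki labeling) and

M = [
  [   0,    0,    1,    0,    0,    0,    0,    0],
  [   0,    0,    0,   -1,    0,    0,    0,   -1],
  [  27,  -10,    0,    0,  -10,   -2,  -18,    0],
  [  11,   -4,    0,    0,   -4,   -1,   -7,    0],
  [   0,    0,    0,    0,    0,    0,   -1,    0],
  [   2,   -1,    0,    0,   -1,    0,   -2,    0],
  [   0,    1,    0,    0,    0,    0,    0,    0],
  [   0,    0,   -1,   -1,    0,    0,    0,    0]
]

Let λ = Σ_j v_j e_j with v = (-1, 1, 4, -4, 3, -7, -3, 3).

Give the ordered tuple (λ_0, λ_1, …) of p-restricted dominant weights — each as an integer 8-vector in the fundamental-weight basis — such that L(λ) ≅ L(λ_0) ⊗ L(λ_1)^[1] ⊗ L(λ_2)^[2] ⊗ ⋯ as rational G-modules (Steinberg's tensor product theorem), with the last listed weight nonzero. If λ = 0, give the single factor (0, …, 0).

Converting to the ω-basis (c_i = row i of M dotted with v = (-1, 1, 4, -4, 3, -7, -3, 3)):
  c_1 = 0*-1 + 0*1 + 1*4 + 0*-4 + 0*3 + 0*-7 + 0*-3 + 0*3 = 4
  c_2 = 0*-1 + 0*1 + 0*4 + -1*-4 + 0*3 + 0*-7 + 0*-3 + -1*3 = 1
  c_3 = 27*-1 + -10*1 + 0*4 + 0*-4 + -10*3 + -2*-7 + -18*-3 + 0*3 = 1
  c_4 = 11*-1 + -4*1 + 0*4 + 0*-4 + -4*3 + -1*-7 + -7*-3 + 0*3 = 1
  c_5 = 0*-1 + 0*1 + 0*4 + 0*-4 + 0*3 + 0*-7 + -1*-3 + 0*3 = 3
  c_6 = 2*-1 + -1*1 + 0*4 + 0*-4 + -1*3 + 0*-7 + -2*-3 + 0*3 = 0
  c_7 = 0*-1 + 1*1 + 0*4 + 0*-4 + 0*3 + 0*-7 + 0*-3 + 0*3 = 1
  c_8 = 0*-1 + 0*1 + -1*4 + -1*-4 + 0*3 + 0*-7 + 0*-3 + 0*3 = 0
p = 5; digits c_i = Σ_j d_{ij}·5^j, 0 ≤ d_{ij} < 5:
  c_1 = 4 = 4·5^0
  c_2 = 1 = 1·5^0
  c_3 = 1 = 1·5^0
  c_4 = 1 = 1·5^0
  c_5 = 3 = 3·5^0
  c_6 = 0
  c_7 = 1 = 1·5^0
  c_8 = 0
Factor λ_0 = (4, 1, 1, 1, 3, 0, 1, 0)

((4, 1, 1, 1, 3, 0, 1, 0),)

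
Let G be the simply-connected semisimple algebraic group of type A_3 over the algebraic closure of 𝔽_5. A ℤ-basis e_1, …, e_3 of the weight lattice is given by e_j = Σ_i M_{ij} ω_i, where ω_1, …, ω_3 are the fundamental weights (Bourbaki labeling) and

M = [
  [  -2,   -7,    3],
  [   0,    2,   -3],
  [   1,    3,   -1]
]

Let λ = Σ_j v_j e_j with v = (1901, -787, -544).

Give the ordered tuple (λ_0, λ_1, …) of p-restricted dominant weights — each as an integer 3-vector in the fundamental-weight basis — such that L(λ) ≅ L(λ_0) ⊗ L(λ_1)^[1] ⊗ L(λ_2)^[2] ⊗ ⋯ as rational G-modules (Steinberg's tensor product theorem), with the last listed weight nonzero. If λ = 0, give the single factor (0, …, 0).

ω-coordinates c = M·v, v = (1901, -787, -544):
  c_1 = (-2)·(1901) + (-7)·(-787) + (3)·(-544) = 75
  c_2 = 0·1901 + (2)·(-787) + (-3)·(-544) = 58
  c_3 = 1·1901 + (3)·(-787) + (-1)·(-544) = 84
p = 5; digits c_i = Σ_j d_{ij}·5^j, 0 ≤ d_{ij} < 5:
  c_1 = 75 = 0·5^0 + 0·5^1 + 3·5^2
  c_2 = 58 = 3·5^0 + 1·5^1 + 2·5^2
  c_3 = 84 = 4·5^0 + 1·5^1 + 3·5^2
p-restricted factor λ_0 = (0, 3, 4)
p-restricted factor λ_1 = (0, 1, 1)
p-restricted factor λ_2 = (3, 2, 3)

((0, 3, 4), (0, 1, 1), (3, 2, 3))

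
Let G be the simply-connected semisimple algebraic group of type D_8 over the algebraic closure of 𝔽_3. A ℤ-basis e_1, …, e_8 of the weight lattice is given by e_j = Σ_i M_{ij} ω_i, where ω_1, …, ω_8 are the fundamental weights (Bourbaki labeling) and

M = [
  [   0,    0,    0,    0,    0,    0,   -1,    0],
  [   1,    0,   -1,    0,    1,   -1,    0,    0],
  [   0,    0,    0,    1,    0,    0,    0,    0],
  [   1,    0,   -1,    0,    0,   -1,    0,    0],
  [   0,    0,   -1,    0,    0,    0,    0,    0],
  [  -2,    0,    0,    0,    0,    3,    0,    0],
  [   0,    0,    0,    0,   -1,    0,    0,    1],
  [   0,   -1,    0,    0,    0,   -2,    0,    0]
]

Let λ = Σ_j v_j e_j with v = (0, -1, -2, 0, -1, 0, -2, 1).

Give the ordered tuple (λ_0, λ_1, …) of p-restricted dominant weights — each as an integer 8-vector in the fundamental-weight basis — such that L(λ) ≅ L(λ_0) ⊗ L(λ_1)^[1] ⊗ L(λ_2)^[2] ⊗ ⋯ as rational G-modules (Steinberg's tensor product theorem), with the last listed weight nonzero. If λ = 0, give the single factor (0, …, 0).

((2, 1, 0, 2, 2, 0, 2, 1),)

Change of basis e → ω: c = M·v where v = (0, -1, -2, 0, -1, 0, -2, 1):
  c_1 = 0·0 + (0)·(-1) + (0)·(-2) + 0·0 + (0)·(-1) + 0·0 + (-1)·(-2) + 0·1 = 2
  c_2 = 1·0 + (0)·(-1) + (-1)·(-2) + 0·0 + (1)·(-1) + (-1)·(0) + (0)·(-2) + 0·1 = 1
  c_3 = 0·0 + (0)·(-1) + (0)·(-2) + 1·0 + (0)·(-1) + 0·0 + (0)·(-2) + 0·1 = 0
  c_4 = 1·0 + (0)·(-1) + (-1)·(-2) + 0·0 + (0)·(-1) + (-1)·(0) + (0)·(-2) + 0·1 = 2
  c_5 = 0·0 + (0)·(-1) + (-1)·(-2) + 0·0 + (0)·(-1) + 0·0 + (0)·(-2) + 0·1 = 2
  c_6 = (-2)·(0) + (0)·(-1) + (0)·(-2) + 0·0 + (0)·(-1) + 3·0 + (0)·(-2) + 0·1 = 0
  c_7 = 0·0 + (0)·(-1) + (0)·(-2) + 0·0 + (-1)·(-1) + 0·0 + (0)·(-2) + 1·1 = 2
  c_8 = 0·0 + (-1)·(-1) + (0)·(-2) + 0·0 + (0)·(-1) + (-2)·(0) + (0)·(-2) + 0·1 = 1
Expand coordinatewise in base 3:
  c_1 = 2 = 2·3^0
  c_2 = 1 = 1·3^0
  c_3 = 0
  c_4 = 2 = 2·3^0
  c_5 = 2 = 2·3^0
  c_6 = 0
  c_7 = 2 = 2·3^0
  c_8 = 1 = 1·3^0
Factor λ_0 = (2, 1, 0, 2, 2, 0, 2, 1)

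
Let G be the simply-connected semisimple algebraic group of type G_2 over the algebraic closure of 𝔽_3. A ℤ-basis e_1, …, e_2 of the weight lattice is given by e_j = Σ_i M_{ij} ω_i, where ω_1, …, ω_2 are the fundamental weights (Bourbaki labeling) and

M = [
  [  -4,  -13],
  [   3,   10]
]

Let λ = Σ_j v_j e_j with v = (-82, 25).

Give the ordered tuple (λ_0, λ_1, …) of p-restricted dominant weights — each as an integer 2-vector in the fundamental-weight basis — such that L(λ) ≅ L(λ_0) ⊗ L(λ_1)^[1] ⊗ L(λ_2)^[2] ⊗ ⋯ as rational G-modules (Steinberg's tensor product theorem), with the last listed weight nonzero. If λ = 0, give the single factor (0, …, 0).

((0, 1), (1, 1))

ω-coordinates c = M·v, v = (-82, 25):
  c_1 = (-4)·(-82) + (-13)·(25) = 3
  c_2 = (3)·(-82) + 10·25 = 4
p = 3; digits c_i = Σ_j d_{ij}·3^j, 0 ≤ d_{ij} < 3:
  c_1 = 3 = 0·3^0 + 1·3^1
  c_2 = 4 = 1·3^0 + 1·3^1
Factor λ_0 = (0, 1)
Factor λ_1 = (1, 1)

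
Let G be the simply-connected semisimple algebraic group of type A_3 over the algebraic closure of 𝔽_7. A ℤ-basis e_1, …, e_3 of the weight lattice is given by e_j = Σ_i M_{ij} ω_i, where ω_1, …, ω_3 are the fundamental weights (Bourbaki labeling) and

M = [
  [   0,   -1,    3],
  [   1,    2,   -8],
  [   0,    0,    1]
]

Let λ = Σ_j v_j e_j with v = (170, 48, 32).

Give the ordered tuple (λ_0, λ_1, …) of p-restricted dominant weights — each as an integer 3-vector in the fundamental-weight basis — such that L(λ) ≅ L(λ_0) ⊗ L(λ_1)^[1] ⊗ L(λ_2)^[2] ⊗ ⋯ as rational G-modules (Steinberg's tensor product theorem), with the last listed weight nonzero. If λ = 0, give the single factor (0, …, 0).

In the fundamental-weight basis, λ has coordinates c = M·v (v = (170, 48, 32)):
  c_1 = (0)·(170) + (-1)·(48) + (3)·(32) = 48
  c_2 = (1)·(170) + (2)·(48) + (-8)·(32) = 10
  c_3 = (0)·(170) + (0)·(48) + (1)·(32) = 32
Writing each c_i in base p = 7:
  c_1 = 48 = 6·7^0 + 6·7^1
  c_2 = 10 = 3·7^0 + 1·7^1
  c_3 = 32 = 4·7^0 + 4·7^1
p-restricted factor λ_0 = (6, 3, 4)
p-restricted factor λ_1 = (6, 1, 4)

((6, 3, 4), (6, 1, 4))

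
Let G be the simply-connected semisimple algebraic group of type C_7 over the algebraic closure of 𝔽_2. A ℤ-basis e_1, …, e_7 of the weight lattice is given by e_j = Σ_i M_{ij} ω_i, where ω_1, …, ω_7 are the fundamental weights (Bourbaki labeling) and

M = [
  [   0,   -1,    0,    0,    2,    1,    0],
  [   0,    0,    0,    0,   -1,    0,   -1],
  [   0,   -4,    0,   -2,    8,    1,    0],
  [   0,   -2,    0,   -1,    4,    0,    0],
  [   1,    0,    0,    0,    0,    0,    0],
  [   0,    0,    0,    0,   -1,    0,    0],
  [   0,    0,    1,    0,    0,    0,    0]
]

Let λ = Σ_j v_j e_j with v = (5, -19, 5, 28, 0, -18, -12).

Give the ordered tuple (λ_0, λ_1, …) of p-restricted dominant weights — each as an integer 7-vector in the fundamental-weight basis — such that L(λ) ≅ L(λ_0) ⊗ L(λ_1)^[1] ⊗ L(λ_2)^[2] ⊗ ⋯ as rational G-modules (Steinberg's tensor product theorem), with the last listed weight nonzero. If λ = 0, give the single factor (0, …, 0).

((1, 0, 0, 0, 1, 0, 1), (0, 0, 1, 1, 0, 0, 0), (0, 1, 0, 0, 1, 0, 1), (0, 1, 0, 1, 0, 0, 0))

Compute c_i = Σ_j M_{ij} v_j with v = (5, -19, 5, 28, 0, -18, -12):
  c_1 = 0·5 + (-1)·(-19) + 0·5 + 0·28 + 2·0 + (1)·(-18) + (0)·(-12) = 1
  c_2 = 0·5 + (0)·(-19) + 0·5 + 0·28 + (-1)·(0) + (0)·(-18) + (-1)·(-12) = 12
  c_3 = 0·5 + (-4)·(-19) + 0·5 + (-2)·(28) + 8·0 + (1)·(-18) + (0)·(-12) = 2
  c_4 = 0·5 + (-2)·(-19) + 0·5 + (-1)·(28) + 4·0 + (0)·(-18) + (0)·(-12) = 10
  c_5 = 1·5 + (0)·(-19) + 0·5 + 0·28 + 0·0 + (0)·(-18) + (0)·(-12) = 5
  c_6 = 0·5 + (0)·(-19) + 0·5 + 0·28 + (-1)·(0) + (0)·(-18) + (0)·(-12) = 0
  c_7 = 0·5 + (0)·(-19) + 1·5 + 0·28 + 0·0 + (0)·(-18) + (0)·(-12) = 5
Base-2 expansion of each c_i:
  c_1 = 1 = 1·2^0
  c_2 = 12 = 0·2^0 + 0·2^1 + 1·2^2 + 1·2^3
  c_3 = 2 = 0·2^0 + 1·2^1
  c_4 = 10 = 0·2^0 + 1·2^1 + 0·2^2 + 1·2^3
  c_5 = 5 = 1·2^0 + 0·2^1 + 1·2^2
  c_6 = 0
  c_7 = 5 = 1·2^0 + 0·2^1 + 1·2^2
p-restricted factor λ_0 = (1, 0, 0, 0, 1, 0, 1)
p-restricted factor λ_1 = (0, 0, 1, 1, 0, 0, 0)
p-restricted factor λ_2 = (0, 1, 0, 0, 1, 0, 1)
p-restricted factor λ_3 = (0, 1, 0, 1, 0, 0, 0)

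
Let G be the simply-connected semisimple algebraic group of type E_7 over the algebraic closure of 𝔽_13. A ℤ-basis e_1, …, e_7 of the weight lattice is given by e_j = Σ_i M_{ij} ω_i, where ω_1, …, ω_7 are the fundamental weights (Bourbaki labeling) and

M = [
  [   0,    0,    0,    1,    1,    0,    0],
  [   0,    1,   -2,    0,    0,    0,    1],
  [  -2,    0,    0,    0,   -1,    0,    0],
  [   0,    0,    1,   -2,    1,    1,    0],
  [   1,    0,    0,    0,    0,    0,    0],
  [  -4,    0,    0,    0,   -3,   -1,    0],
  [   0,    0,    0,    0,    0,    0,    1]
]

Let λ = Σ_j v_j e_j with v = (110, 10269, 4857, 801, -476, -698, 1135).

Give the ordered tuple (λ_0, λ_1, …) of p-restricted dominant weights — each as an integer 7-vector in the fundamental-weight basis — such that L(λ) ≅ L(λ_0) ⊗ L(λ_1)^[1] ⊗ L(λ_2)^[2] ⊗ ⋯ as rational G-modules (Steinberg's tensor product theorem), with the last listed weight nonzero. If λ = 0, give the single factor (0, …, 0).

Compute c_i = Σ_j M_{ij} v_j with v = (110, 10269, 4857, 801, -476, -698, 1135):
  c_1 = (0)·(110) + (0)·(10269) + (0)·(4857) + (1)·(801) + (1)·(-476) + (0)·(-698) + (0)·(1135) = 325
  c_2 = (0)·(110) + (1)·(10269) + (-2)·(4857) + (0)·(801) + (0)·(-476) + (0)·(-698) + (1)·(1135) = 1690
  c_3 = (-2)·(110) + (0)·(10269) + (0)·(4857) + (0)·(801) + (-1)·(-476) + (0)·(-698) + (0)·(1135) = 256
  c_4 = (0)·(110) + (0)·(10269) + (1)·(4857) + (-2)·(801) + (1)·(-476) + (1)·(-698) + (0)·(1135) = 2081
  c_5 = (1)·(110) + (0)·(10269) + (0)·(4857) + (0)·(801) + (0)·(-476) + (0)·(-698) + (0)·(1135) = 110
  c_6 = (-4)·(110) + (0)·(10269) + (0)·(4857) + (0)·(801) + (-3)·(-476) + (-1)·(-698) + (0)·(1135) = 1686
  c_7 = (0)·(110) + (0)·(10269) + (0)·(4857) + (0)·(801) + (0)·(-476) + (0)·(-698) + (1)·(1135) = 1135
Writing each c_i in base p = 13:
  c_1 = 325 = 0·13^0 + 12·13^1 + 1·13^2
  c_2 = 1690 = 0·13^0 + 0·13^1 + 10·13^2
  c_3 = 256 = 9·13^0 + 6·13^1 + 1·13^2
  c_4 = 2081 = 1·13^0 + 4·13^1 + 12·13^2
  c_5 = 110 = 6·13^0 + 8·13^1
  c_6 = 1686 = 9·13^0 + 12·13^1 + 9·13^2
  c_7 = 1135 = 4·13^0 + 9·13^1 + 6·13^2
λ_0 = (0, 0, 9, 1, 6, 9, 4)
λ_1 = (12, 0, 6, 4, 8, 12, 9)
λ_2 = (1, 10, 1, 12, 0, 9, 6)

((0, 0, 9, 1, 6, 9, 4), (12, 0, 6, 4, 8, 12, 9), (1, 10, 1, 12, 0, 9, 6))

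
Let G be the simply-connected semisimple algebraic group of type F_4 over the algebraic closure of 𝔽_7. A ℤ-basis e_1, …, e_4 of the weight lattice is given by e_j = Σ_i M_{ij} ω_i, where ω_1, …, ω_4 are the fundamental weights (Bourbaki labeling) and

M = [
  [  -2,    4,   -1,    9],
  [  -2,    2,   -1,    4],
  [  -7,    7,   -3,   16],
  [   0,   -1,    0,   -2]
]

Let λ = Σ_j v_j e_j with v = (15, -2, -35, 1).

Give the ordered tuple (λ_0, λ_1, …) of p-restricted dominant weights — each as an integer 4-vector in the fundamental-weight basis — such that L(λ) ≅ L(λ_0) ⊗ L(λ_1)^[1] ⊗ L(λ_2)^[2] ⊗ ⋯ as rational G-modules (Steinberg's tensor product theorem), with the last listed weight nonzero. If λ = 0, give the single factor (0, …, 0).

((6, 5, 2, 0),)

ω-coordinates c = M·v, v = (15, -2, -35, 1):
  c_1 = (-2)·(15) + (4)·(-2) + (-1)·(-35) + 9·1 = 6
  c_2 = (-2)·(15) + (2)·(-2) + (-1)·(-35) + 4·1 = 5
  c_3 = (-7)·(15) + (7)·(-2) + (-3)·(-35) + 16·1 = 2
  c_4 = 0·15 + (-1)·(-2) + (0)·(-35) + (-2)·(1) = 0
p = 7; digits c_i = Σ_j d_{ij}·7^j, 0 ≤ d_{ij} < 7:
  c_1 = 6 = 6·7^0
  c_2 = 5 = 5·7^0
  c_3 = 2 = 2·7^0
  c_4 = 0
Factor λ_0 = (6, 5, 2, 0)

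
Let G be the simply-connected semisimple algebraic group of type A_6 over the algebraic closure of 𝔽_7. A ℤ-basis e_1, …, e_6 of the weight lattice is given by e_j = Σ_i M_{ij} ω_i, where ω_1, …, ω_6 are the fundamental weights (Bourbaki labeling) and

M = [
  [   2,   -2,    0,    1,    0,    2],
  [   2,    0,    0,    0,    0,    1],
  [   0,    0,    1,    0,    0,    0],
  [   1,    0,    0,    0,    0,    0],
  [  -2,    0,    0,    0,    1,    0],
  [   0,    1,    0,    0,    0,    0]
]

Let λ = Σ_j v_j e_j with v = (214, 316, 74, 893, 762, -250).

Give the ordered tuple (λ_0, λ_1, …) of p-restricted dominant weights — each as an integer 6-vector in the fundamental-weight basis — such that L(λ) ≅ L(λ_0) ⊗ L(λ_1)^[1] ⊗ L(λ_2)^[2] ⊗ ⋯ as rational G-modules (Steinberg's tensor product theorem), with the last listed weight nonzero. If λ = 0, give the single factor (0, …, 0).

((0, 3, 4, 4, 5, 1), (6, 4, 3, 2, 5, 3), (3, 3, 1, 4, 6, 6))

Change of basis e → ω: c = M·v where v = (214, 316, 74, 893, 762, -250):
  c_1 = 2*214 + -2*316 + 0*74 + 1*893 + 0*762 + 2*-250 = 189
  c_2 = 2*214 + 0*316 + 0*74 + 0*893 + 0*762 + 1*-250 = 178
  c_3 = 0*214 + 0*316 + 1*74 + 0*893 + 0*762 + 0*-250 = 74
  c_4 = 1*214 + 0*316 + 0*74 + 0*893 + 0*762 + 0*-250 = 214
  c_5 = -2*214 + 0*316 + 0*74 + 0*893 + 1*762 + 0*-250 = 334
  c_6 = 0*214 + 1*316 + 0*74 + 0*893 + 0*762 + 0*-250 = 316
Base-7 expansion of each c_i:
  c_1 = 189 = 0·7^0 + 6·7^1 + 3·7^2
  c_2 = 178 = 3·7^0 + 4·7^1 + 3·7^2
  c_3 = 74 = 4·7^0 + 3·7^1 + 1·7^2
  c_4 = 214 = 4·7^0 + 2·7^1 + 4·7^2
  c_5 = 334 = 5·7^0 + 5·7^1 + 6·7^2
  c_6 = 316 = 1·7^0 + 3·7^1 + 6·7^2
Factor λ_0 = (0, 3, 4, 4, 5, 1)
Factor λ_1 = (6, 4, 3, 2, 5, 3)
Factor λ_2 = (3, 3, 1, 4, 6, 6)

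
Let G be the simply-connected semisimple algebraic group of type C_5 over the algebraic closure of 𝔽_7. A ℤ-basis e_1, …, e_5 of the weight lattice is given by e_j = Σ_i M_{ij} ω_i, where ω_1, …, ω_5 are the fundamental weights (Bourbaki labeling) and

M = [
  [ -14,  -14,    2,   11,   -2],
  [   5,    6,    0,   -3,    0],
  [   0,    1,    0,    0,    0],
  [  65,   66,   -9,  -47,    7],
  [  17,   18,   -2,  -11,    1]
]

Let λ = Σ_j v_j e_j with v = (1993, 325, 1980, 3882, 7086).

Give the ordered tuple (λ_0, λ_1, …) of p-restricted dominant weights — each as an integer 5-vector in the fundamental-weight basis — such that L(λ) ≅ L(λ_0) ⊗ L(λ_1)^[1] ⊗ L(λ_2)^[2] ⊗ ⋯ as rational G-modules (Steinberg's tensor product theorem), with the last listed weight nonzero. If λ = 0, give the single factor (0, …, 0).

Change of basis e → ω: c = M·v where v = (1993, 325, 1980, 3882, 7086):
  c_1 = (-14)·(1993) + (-14)·(325) + (2)·(1980) + (11)·(3882) + (-2)·(7086) = 38
  c_2 = (5)·(1993) + (6)·(325) + (0)·(1980) + (-3)·(3882) + (0)·(7086) = 269
  c_3 = (0)·(1993) + (1)·(325) + (0)·(1980) + (0)·(3882) + (0)·(7086) = 325
  c_4 = (65)·(1993) + (66)·(325) + (-9)·(1980) + (-47)·(3882) + (7)·(7086) = 323
  c_5 = (17)·(1993) + (18)·(325) + (-2)·(1980) + (-11)·(3882) + (1)·(7086) = 155
Writing each c_i in base p = 7:
  c_1 = 38 = 3·7^0 + 5·7^1
  c_2 = 269 = 3·7^0 + 3·7^1 + 5·7^2
  c_3 = 325 = 3·7^0 + 4·7^1 + 6·7^2
  c_4 = 323 = 1·7^0 + 4·7^1 + 6·7^2
  c_5 = 155 = 1·7^0 + 1·7^1 + 3·7^2
λ_0 = (3, 3, 3, 1, 1)
λ_1 = (5, 3, 4, 4, 1)
λ_2 = (0, 5, 6, 6, 3)

((3, 3, 3, 1, 1), (5, 3, 4, 4, 1), (0, 5, 6, 6, 3))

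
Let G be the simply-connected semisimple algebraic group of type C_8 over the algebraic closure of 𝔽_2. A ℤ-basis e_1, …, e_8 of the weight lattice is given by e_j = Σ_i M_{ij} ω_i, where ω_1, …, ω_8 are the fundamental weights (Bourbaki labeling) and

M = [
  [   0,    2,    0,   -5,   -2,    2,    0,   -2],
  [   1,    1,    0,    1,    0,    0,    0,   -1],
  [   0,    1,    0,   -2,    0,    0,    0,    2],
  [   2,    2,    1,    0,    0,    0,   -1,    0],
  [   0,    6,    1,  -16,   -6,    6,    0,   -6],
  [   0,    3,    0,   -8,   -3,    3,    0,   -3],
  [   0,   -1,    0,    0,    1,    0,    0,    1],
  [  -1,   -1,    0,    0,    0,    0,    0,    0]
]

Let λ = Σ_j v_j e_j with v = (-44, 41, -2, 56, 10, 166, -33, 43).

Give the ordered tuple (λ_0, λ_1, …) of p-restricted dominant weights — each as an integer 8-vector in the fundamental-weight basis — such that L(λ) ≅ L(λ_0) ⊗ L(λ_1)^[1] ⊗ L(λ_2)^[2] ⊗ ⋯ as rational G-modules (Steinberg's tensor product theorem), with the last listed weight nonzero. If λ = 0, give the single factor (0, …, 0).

Compute c_i = Σ_j M_{ij} v_j with v = (-44, 41, -2, 56, 10, 166, -33, 43):
  c_1 = (0)·(-44) + (2)·(41) + (0)·(-2) + (-5)·(56) + (-2)·(10) + (2)·(166) + (0)·(-33) + (-2)·(43) = 28
  c_2 = (1)·(-44) + (1)·(41) + (0)·(-2) + (1)·(56) + (0)·(10) + (0)·(166) + (0)·(-33) + (-1)·(43) = 10
  c_3 = (0)·(-44) + (1)·(41) + (0)·(-2) + (-2)·(56) + (0)·(10) + (0)·(166) + (0)·(-33) + (2)·(43) = 15
  c_4 = (2)·(-44) + (2)·(41) + (1)·(-2) + (0)·(56) + (0)·(10) + (0)·(166) + (-1)·(-33) + (0)·(43) = 25
  c_5 = (0)·(-44) + (6)·(41) + (1)·(-2) + (-16)·(56) + (-6)·(10) + (6)·(166) + (0)·(-33) + (-6)·(43) = 26
  c_6 = (0)·(-44) + (3)·(41) + (0)·(-2) + (-8)·(56) + (-3)·(10) + (3)·(166) + (0)·(-33) + (-3)·(43) = 14
  c_7 = (0)·(-44) + (-1)·(41) + (0)·(-2) + (0)·(56) + (1)·(10) + (0)·(166) + (0)·(-33) + (1)·(43) = 12
  c_8 = (-1)·(-44) + (-1)·(41) + (0)·(-2) + (0)·(56) + (0)·(10) + (0)·(166) + (0)·(-33) + (0)·(43) = 3
Base-2 expansion of each c_i:
  c_1 = 28 = 0·2^0 + 0·2^1 + 1·2^2 + 1·2^3 + 1·2^4
  c_2 = 10 = 0·2^0 + 1·2^1 + 0·2^2 + 1·2^3
  c_3 = 15 = 1·2^0 + 1·2^1 + 1·2^2 + 1·2^3
  c_4 = 25 = 1·2^0 + 0·2^1 + 0·2^2 + 1·2^3 + 1·2^4
  c_5 = 26 = 0·2^0 + 1·2^1 + 0·2^2 + 1·2^3 + 1·2^4
  c_6 = 14 = 0·2^0 + 1·2^1 + 1·2^2 + 1·2^3
  c_7 = 12 = 0·2^0 + 0·2^1 + 1·2^2 + 1·2^3
  c_8 = 3 = 1·2^0 + 1·2^1
Factor λ_0 = (0, 0, 1, 1, 0, 0, 0, 1)
Factor λ_1 = (0, 1, 1, 0, 1, 1, 0, 1)
Factor λ_2 = (1, 0, 1, 0, 0, 1, 1, 0)
Factor λ_3 = (1, 1, 1, 1, 1, 1, 1, 0)
Factor λ_4 = (1, 0, 0, 1, 1, 0, 0, 0)

((0, 0, 1, 1, 0, 0, 0, 1), (0, 1, 1, 0, 1, 1, 0, 1), (1, 0, 1, 0, 0, 1, 1, 0), (1, 1, 1, 1, 1, 1, 1, 0), (1, 0, 0, 1, 1, 0, 0, 0))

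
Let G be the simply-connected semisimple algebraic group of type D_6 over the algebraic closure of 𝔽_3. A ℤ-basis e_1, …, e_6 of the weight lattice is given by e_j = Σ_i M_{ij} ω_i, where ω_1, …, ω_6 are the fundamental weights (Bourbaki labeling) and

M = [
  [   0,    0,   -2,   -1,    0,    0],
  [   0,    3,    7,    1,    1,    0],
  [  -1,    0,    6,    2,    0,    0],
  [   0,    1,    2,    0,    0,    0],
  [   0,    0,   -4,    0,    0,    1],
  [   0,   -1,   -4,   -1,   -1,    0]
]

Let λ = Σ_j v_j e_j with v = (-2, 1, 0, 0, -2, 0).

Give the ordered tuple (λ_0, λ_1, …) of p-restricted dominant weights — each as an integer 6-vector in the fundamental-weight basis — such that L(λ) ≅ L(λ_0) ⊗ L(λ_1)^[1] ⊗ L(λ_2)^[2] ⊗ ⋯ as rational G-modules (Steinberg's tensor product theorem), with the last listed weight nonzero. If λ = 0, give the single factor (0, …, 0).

ω-coordinates c = M·v, v = (-2, 1, 0, 0, -2, 0):
  c_1 = (0)·(-2) + (0)·(1) + (-2)·(0) + (-1)·(0) + (0)·(-2) + (0)·(0) = 0
  c_2 = (0)·(-2) + (3)·(1) + (7)·(0) + (1)·(0) + (1)·(-2) + (0)·(0) = 1
  c_3 = (-1)·(-2) + (0)·(1) + (6)·(0) + (2)·(0) + (0)·(-2) + (0)·(0) = 2
  c_4 = (0)·(-2) + (1)·(1) + (2)·(0) + (0)·(0) + (0)·(-2) + (0)·(0) = 1
  c_5 = (0)·(-2) + (0)·(1) + (-4)·(0) + (0)·(0) + (0)·(-2) + (1)·(0) = 0
  c_6 = (0)·(-2) + (-1)·(1) + (-4)·(0) + (-1)·(0) + (-1)·(-2) + (0)·(0) = 1
Base-3 expansion of each c_i:
  c_1 = 0
  c_2 = 1 = 1·3^0
  c_3 = 2 = 2·3^0
  c_4 = 1 = 1·3^0
  c_5 = 0
  c_6 = 1 = 1·3^0
Factor λ_0 = (0, 1, 2, 1, 0, 1)

((0, 1, 2, 1, 0, 1),)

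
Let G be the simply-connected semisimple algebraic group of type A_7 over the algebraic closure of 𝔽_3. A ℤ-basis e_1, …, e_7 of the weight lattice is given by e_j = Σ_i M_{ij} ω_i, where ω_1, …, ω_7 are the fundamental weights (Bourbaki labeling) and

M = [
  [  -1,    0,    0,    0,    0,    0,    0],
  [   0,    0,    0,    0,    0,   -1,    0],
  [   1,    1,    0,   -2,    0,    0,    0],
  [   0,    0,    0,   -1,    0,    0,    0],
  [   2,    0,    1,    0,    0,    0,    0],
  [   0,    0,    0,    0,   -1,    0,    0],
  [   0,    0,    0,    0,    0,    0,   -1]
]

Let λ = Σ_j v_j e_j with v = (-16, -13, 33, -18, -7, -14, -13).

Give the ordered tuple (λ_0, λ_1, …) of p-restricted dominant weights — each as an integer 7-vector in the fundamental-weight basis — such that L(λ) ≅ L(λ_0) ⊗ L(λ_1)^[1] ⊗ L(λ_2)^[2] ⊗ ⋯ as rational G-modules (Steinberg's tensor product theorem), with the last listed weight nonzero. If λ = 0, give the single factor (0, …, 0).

((1, 2, 1, 0, 1, 1, 1), (2, 1, 2, 0, 0, 2, 1), (1, 1, 0, 2, 0, 0, 1))

Converting to the ω-basis (c_i = row i of M dotted with v = (-16, -13, 33, -18, -7, -14, -13)):
  c_1 = -1*-16 + 0*-13 + 0*33 + 0*-18 + 0*-7 + 0*-14 + 0*-13 = 16
  c_2 = 0*-16 + 0*-13 + 0*33 + 0*-18 + 0*-7 + -1*-14 + 0*-13 = 14
  c_3 = 1*-16 + 1*-13 + 0*33 + -2*-18 + 0*-7 + 0*-14 + 0*-13 = 7
  c_4 = 0*-16 + 0*-13 + 0*33 + -1*-18 + 0*-7 + 0*-14 + 0*-13 = 18
  c_5 = 2*-16 + 0*-13 + 1*33 + 0*-18 + 0*-7 + 0*-14 + 0*-13 = 1
  c_6 = 0*-16 + 0*-13 + 0*33 + 0*-18 + -1*-7 + 0*-14 + 0*-13 = 7
  c_7 = 0*-16 + 0*-13 + 0*33 + 0*-18 + 0*-7 + 0*-14 + -1*-13 = 13
p = 3; digits c_i = Σ_j d_{ij}·3^j, 0 ≤ d_{ij} < 3:
  c_1 = 16 = 1·3^0 + 2·3^1 + 1·3^2
  c_2 = 14 = 2·3^0 + 1·3^1 + 1·3^2
  c_3 = 7 = 1·3^0 + 2·3^1
  c_4 = 18 = 0·3^0 + 0·3^1 + 2·3^2
  c_5 = 1 = 1·3^0
  c_6 = 7 = 1·3^0 + 2·3^1
  c_7 = 13 = 1·3^0 + 1·3^1 + 1·3^2
p-restricted factor λ_0 = (1, 2, 1, 0, 1, 1, 1)
p-restricted factor λ_1 = (2, 1, 2, 0, 0, 2, 1)
p-restricted factor λ_2 = (1, 1, 0, 2, 0, 0, 1)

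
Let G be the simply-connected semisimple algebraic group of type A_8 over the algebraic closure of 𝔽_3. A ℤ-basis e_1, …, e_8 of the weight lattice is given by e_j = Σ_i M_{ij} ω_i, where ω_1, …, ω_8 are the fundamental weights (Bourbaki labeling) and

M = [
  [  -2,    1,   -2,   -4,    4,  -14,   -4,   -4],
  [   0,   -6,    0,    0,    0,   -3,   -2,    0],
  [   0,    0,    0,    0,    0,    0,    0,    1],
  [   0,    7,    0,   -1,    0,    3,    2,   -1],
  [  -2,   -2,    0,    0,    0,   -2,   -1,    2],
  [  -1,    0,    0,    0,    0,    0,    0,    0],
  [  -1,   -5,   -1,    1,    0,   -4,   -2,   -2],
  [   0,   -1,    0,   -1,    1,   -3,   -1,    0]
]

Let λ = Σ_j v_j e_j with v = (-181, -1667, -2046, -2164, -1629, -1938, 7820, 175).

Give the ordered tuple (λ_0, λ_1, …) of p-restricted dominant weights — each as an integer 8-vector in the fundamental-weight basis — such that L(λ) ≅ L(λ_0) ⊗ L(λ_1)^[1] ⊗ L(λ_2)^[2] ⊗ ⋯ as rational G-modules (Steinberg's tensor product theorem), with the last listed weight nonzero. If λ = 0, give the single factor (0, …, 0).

Change of basis e → ω: c = M·v where v = (-181, -1667, -2046, -2164, -1629, -1938, 7820, 175):
  c_1 = (-2)·(-181) + (1)·(-1667) + (-2)·(-2046) + (-4)·(-2164) + (4)·(-1629) + (-14)·(-1938) + (-4)·(7820) + (-4)·(175) = 79
  c_2 = (0)·(-181) + (-6)·(-1667) + (0)·(-2046) + (0)·(-2164) + (0)·(-1629) + (-3)·(-1938) + (-2)·(7820) + (0)·(175) = 176
  c_3 = (0)·(-181) + (0)·(-1667) + (0)·(-2046) + (0)·(-2164) + (0)·(-1629) + (0)·(-1938) + (0)·(7820) + (1)·(175) = 175
  c_4 = (0)·(-181) + (7)·(-1667) + (0)·(-2046) + (-1)·(-2164) + (0)·(-1629) + (3)·(-1938) + (2)·(7820) + (-1)·(175) = 146
  c_5 = (-2)·(-181) + (-2)·(-1667) + (0)·(-2046) + (0)·(-2164) + (0)·(-1629) + (-2)·(-1938) + (-1)·(7820) + (2)·(175) = 102
  c_6 = (-1)·(-181) + (0)·(-1667) + (0)·(-2046) + (0)·(-2164) + (0)·(-1629) + (0)·(-1938) + (0)·(7820) + (0)·(175) = 181
  c_7 = (-1)·(-181) + (-5)·(-1667) + (-1)·(-2046) + (1)·(-2164) + (0)·(-1629) + (-4)·(-1938) + (-2)·(7820) + (-2)·(175) = 160
  c_8 = (0)·(-181) + (-1)·(-1667) + (0)·(-2046) + (-1)·(-2164) + (1)·(-1629) + (-3)·(-1938) + (-1)·(7820) + (0)·(175) = 196
Base-3 expansion of each c_i:
  c_1 = 79 = 1·3^0 + 2·3^1 + 2·3^2 + 2·3^3
  c_2 = 176 = 2·3^0 + 1·3^1 + 1·3^2 + 0·3^3 + 2·3^4
  c_3 = 175 = 1·3^0 + 1·3^1 + 1·3^2 + 0·3^3 + 2·3^4
  c_4 = 146 = 2·3^0 + 0·3^1 + 1·3^2 + 2·3^3 + 1·3^4
  c_5 = 102 = 0·3^0 + 1·3^1 + 2·3^2 + 0·3^3 + 1·3^4
  c_6 = 181 = 1·3^0 + 0·3^1 + 2·3^2 + 0·3^3 + 2·3^4
  c_7 = 160 = 1·3^0 + 2·3^1 + 2·3^2 + 2·3^3 + 1·3^4
  c_8 = 196 = 1·3^0 + 2·3^1 + 0·3^2 + 1·3^3 + 2·3^4
p-restricted factor λ_0 = (1, 2, 1, 2, 0, 1, 1, 1)
p-restricted factor λ_1 = (2, 1, 1, 0, 1, 0, 2, 2)
p-restricted factor λ_2 = (2, 1, 1, 1, 2, 2, 2, 0)
p-restricted factor λ_3 = (2, 0, 0, 2, 0, 0, 2, 1)
p-restricted factor λ_4 = (0, 2, 2, 1, 1, 2, 1, 2)

((1, 2, 1, 2, 0, 1, 1, 1), (2, 1, 1, 0, 1, 0, 2, 2), (2, 1, 1, 1, 2, 2, 2, 0), (2, 0, 0, 2, 0, 0, 2, 1), (0, 2, 2, 1, 1, 2, 1, 2))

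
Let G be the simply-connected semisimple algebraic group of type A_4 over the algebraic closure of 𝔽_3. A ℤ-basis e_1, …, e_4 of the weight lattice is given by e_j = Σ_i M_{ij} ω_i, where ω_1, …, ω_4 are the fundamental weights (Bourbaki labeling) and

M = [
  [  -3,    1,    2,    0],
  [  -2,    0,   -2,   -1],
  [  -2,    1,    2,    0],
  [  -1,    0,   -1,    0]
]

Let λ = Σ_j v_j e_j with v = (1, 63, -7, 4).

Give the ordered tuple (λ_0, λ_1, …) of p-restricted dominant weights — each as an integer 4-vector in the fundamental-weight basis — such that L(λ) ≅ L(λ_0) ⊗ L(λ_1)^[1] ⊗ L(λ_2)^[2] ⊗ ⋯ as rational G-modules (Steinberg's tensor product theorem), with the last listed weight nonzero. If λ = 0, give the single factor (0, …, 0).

Converting to the ω-basis (c_i = row i of M dotted with v = (1, 63, -7, 4)):
  c_1 = -3*1 + 1*63 + 2*-7 + 0*4 = 46
  c_2 = -2*1 + 0*63 + -2*-7 + -1*4 = 8
  c_3 = -2*1 + 1*63 + 2*-7 + 0*4 = 47
  c_4 = -1*1 + 0*63 + -1*-7 + 0*4 = 6
Expand coordinatewise in base 3:
  c_1 = 46 = 1·3^0 + 0·3^1 + 2·3^2 + 1·3^3
  c_2 = 8 = 2·3^0 + 2·3^1
  c_3 = 47 = 2·3^0 + 0·3^1 + 2·3^2 + 1·3^3
  c_4 = 6 = 0·3^0 + 2·3^1
λ_0 = (1, 2, 2, 0)
λ_1 = (0, 2, 0, 2)
λ_2 = (2, 0, 2, 0)
λ_3 = (1, 0, 1, 0)

((1, 2, 2, 0), (0, 2, 0, 2), (2, 0, 2, 0), (1, 0, 1, 0))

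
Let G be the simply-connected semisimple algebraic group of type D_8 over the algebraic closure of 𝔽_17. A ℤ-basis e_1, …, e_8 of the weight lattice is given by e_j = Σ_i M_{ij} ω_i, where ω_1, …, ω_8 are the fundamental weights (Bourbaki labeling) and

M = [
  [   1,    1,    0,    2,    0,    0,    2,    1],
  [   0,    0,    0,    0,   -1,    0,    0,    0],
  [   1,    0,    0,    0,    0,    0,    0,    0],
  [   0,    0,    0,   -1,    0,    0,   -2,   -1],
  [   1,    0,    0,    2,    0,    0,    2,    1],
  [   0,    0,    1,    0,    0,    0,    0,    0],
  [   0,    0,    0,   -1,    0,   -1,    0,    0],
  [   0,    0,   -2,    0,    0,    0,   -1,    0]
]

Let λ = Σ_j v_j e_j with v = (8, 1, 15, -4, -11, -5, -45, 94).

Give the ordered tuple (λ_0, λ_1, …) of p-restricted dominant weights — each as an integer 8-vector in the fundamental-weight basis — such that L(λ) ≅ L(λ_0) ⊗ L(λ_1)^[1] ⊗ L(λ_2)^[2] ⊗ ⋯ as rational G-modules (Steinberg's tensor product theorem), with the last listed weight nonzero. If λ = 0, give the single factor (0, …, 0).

((5, 11, 8, 0, 4, 15, 9, 15),)

In the fundamental-weight basis, λ has coordinates c = M·v (v = (8, 1, 15, -4, -11, -5, -45, 94)):
  c_1 = (1)·(8) + (1)·(1) + (0)·(15) + (2)·(-4) + (0)·(-11) + (0)·(-5) + (2)·(-45) + (1)·(94) = 5
  c_2 = (0)·(8) + (0)·(1) + (0)·(15) + (0)·(-4) + (-1)·(-11) + (0)·(-5) + (0)·(-45) + (0)·(94) = 11
  c_3 = (1)·(8) + (0)·(1) + (0)·(15) + (0)·(-4) + (0)·(-11) + (0)·(-5) + (0)·(-45) + (0)·(94) = 8
  c_4 = (0)·(8) + (0)·(1) + (0)·(15) + (-1)·(-4) + (0)·(-11) + (0)·(-5) + (-2)·(-45) + (-1)·(94) = 0
  c_5 = (1)·(8) + (0)·(1) + (0)·(15) + (2)·(-4) + (0)·(-11) + (0)·(-5) + (2)·(-45) + (1)·(94) = 4
  c_6 = (0)·(8) + (0)·(1) + (1)·(15) + (0)·(-4) + (0)·(-11) + (0)·(-5) + (0)·(-45) + (0)·(94) = 15
  c_7 = (0)·(8) + (0)·(1) + (0)·(15) + (-1)·(-4) + (0)·(-11) + (-1)·(-5) + (0)·(-45) + (0)·(94) = 9
  c_8 = (0)·(8) + (0)·(1) + (-2)·(15) + (0)·(-4) + (0)·(-11) + (0)·(-5) + (-1)·(-45) + (0)·(94) = 15
Expand coordinatewise in base 17:
  c_1 = 5 = 5·17^0
  c_2 = 11 = 11·17^0
  c_3 = 8 = 8·17^0
  c_4 = 0
  c_5 = 4 = 4·17^0
  c_6 = 15 = 15·17^0
  c_7 = 9 = 9·17^0
  c_8 = 15 = 15·17^0
λ_0 = (5, 11, 8, 0, 4, 15, 9, 15)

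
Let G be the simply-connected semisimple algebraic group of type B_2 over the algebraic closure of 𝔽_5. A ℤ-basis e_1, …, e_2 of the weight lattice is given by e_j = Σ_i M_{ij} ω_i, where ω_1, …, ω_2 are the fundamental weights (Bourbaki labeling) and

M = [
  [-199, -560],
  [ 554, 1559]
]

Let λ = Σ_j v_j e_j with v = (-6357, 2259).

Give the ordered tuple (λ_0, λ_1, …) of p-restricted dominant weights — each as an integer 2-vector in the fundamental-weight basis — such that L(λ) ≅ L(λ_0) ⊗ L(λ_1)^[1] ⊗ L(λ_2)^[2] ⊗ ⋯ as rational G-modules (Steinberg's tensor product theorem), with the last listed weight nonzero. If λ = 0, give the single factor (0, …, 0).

ω-coordinates c = M·v, v = (-6357, 2259):
  c_1 = (-199)·(-6357) + (-560)·(2259) = 3
  c_2 = (554)·(-6357) + 1559·2259 = 3
Base-5 expansion of each c_i:
  c_1 = 3 = 3·5^0
  c_2 = 3 = 3·5^0
λ_0 = (3, 3)

((3, 3),)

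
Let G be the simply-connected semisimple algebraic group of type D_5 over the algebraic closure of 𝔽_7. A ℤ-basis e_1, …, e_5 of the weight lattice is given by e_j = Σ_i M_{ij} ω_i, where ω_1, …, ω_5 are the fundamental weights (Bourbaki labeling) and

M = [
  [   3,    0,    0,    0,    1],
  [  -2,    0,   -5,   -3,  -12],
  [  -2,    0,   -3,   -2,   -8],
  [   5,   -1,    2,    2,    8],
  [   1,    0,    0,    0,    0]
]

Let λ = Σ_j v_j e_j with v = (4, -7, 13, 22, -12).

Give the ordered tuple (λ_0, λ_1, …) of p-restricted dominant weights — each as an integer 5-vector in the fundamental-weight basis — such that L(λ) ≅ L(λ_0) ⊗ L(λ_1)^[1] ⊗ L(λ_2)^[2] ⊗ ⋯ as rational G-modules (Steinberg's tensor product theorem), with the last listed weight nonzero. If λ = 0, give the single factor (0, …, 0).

Compute c_i = Σ_j M_{ij} v_j with v = (4, -7, 13, 22, -12):
  c_1 = 3*4 + 0*-7 + 0*13 + 0*22 + 1*-12 = 0
  c_2 = -2*4 + 0*-7 + -5*13 + -3*22 + -12*-12 = 5
  c_3 = -2*4 + 0*-7 + -3*13 + -2*22 + -8*-12 = 5
  c_4 = 5*4 + -1*-7 + 2*13 + 2*22 + 8*-12 = 1
  c_5 = 1*4 + 0*-7 + 0*13 + 0*22 + 0*-12 = 4
Writing each c_i in base p = 7:
  c_1 = 0
  c_2 = 5 = 5·7^0
  c_3 = 5 = 5·7^0
  c_4 = 1 = 1·7^0
  c_5 = 4 = 4·7^0
λ_0 = (0, 5, 5, 1, 4)

((0, 5, 5, 1, 4),)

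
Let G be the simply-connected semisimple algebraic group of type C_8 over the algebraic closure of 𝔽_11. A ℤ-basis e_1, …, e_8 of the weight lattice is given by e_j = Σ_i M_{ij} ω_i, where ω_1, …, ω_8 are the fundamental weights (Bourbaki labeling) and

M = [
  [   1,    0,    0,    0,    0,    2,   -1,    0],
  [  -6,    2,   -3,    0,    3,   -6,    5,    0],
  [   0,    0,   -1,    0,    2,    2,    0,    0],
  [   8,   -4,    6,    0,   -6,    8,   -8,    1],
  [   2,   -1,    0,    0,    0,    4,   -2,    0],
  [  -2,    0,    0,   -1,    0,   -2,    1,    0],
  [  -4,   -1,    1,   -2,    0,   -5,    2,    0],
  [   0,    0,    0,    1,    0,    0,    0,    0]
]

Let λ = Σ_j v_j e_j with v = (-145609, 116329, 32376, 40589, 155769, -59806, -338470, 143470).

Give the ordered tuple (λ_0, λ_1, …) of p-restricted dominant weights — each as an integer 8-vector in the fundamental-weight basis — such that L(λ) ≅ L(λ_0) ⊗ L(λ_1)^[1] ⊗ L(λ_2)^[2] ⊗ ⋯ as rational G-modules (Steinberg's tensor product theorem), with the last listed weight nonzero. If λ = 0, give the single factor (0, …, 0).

ω-coordinates c = M·v, v = (-145609, 116329, 32376, 40589, 155769, -59806, -338470, 143470):
  c_1 = (1)·(-145609) + 0·116329 + 0·32376 + 0·40589 + 0·155769 + (2)·(-59806) + (-1)·(-338470) + 0·143470 = 73249
  c_2 = (-6)·(-145609) + 2·116329 + (-3)·(32376) + 0·40589 + 3·155769 + (-6)·(-59806) + (5)·(-338470) + 0·143470 = 142977
  c_3 = (0)·(-145609) + 0·116329 + (-1)·(32376) + 0·40589 + 2·155769 + (2)·(-59806) + (0)·(-338470) + 0·143470 = 159550
  c_4 = (8)·(-145609) + (-4)·(116329) + 6·32376 + 0·40589 + (-6)·(155769) + (8)·(-59806) + (-8)·(-338470) + 1·143470 = 2236
  c_5 = (2)·(-145609) + (-1)·(116329) + 0·32376 + 0·40589 + 0·155769 + (4)·(-59806) + (-2)·(-338470) + 0·143470 = 30169
  c_6 = (-2)·(-145609) + 0·116329 + 0·32376 + (-1)·(40589) + 0·155769 + (-2)·(-59806) + (1)·(-338470) + 0·143470 = 31771
  c_7 = (-4)·(-145609) + (-1)·(116329) + 1·32376 + (-2)·(40589) + 0·155769 + (-5)·(-59806) + (2)·(-338470) + 0·143470 = 39395
  c_8 = (0)·(-145609) + 0·116329 + 0·32376 + 1·40589 + 0·155769 + (0)·(-59806) + (0)·(-338470) + 0·143470 = 40589
Expand coordinatewise in base 11:
  c_1 = 73249 = 0·11^0 + 4·11^1 + 0·11^2 + 0·11^3 + 5·11^4
  c_2 = 142977 = 10·11^0 + 6·11^1 + 4·11^2 + 8·11^3 + 9·11^4
  c_3 = 159550 = 6·11^0 + 6·11^1 + 9·11^2 + 9·11^3 + 10·11^4
  c_4 = 2236 = 3·11^0 + 5·11^1 + 7·11^2 + 1·11^3
  c_5 = 30169 = 7·11^0 + 3·11^1 + 7·11^2 + 0·11^3 + 2·11^4
  c_6 = 31771 = 3·11^0 + 6·11^1 + 9·11^2 + 1·11^3 + 2·11^4
  c_7 = 39395 = 4·11^0 + 6·11^1 + 6·11^2 + 7·11^3 + 2·11^4
  c_8 = 40589 = 10·11^0 + 4·11^1 + 5·11^2 + 8·11^3 + 2·11^4
p-restricted factor λ_0 = (0, 10, 6, 3, 7, 3, 4, 10)
p-restricted factor λ_1 = (4, 6, 6, 5, 3, 6, 6, 4)
p-restricted factor λ_2 = (0, 4, 9, 7, 7, 9, 6, 5)
p-restricted factor λ_3 = (0, 8, 9, 1, 0, 1, 7, 8)
p-restricted factor λ_4 = (5, 9, 10, 0, 2, 2, 2, 2)

((0, 10, 6, 3, 7, 3, 4, 10), (4, 6, 6, 5, 3, 6, 6, 4), (0, 4, 9, 7, 7, 9, 6, 5), (0, 8, 9, 1, 0, 1, 7, 8), (5, 9, 10, 0, 2, 2, 2, 2))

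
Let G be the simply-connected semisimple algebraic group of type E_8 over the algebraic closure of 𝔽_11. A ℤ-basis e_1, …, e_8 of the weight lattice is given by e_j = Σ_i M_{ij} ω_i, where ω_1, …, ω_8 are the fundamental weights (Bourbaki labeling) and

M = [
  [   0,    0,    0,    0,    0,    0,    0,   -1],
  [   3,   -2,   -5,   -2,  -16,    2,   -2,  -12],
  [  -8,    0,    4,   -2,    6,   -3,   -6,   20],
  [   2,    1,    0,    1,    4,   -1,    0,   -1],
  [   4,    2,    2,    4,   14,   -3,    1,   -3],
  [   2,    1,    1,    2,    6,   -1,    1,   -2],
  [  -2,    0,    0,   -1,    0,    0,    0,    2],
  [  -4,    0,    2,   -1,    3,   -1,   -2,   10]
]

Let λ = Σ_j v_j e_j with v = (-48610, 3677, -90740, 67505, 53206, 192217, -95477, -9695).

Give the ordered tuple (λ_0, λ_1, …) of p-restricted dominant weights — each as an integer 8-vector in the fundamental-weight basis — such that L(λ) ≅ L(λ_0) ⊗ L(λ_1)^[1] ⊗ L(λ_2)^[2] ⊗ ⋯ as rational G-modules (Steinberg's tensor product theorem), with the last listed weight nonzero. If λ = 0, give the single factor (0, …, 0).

Compute c_i = Σ_j M_{ij} v_j with v = (-48610, 3677, -90740, 67505, 53206, 192217, -95477, -9695):
  c_1 = (0)·(-48610) + (0)·(3677) + (0)·(-90740) + (0)·(67505) + (0)·(53206) + (0)·(192217) + (0)·(-95477) + (-1)·(-9695) = 9695
  c_2 = (3)·(-48610) + (-2)·(3677) + (-5)·(-90740) + (-2)·(67505) + (-16)·(53206) + (2)·(192217) + (-2)·(-95477) + (-12)·(-9695) = 5938
  c_3 = (-8)·(-48610) + (0)·(3677) + (4)·(-90740) + (-2)·(67505) + (6)·(53206) + (-3)·(192217) + (-6)·(-95477) + (20)·(-9695) = 12457
  c_4 = (2)·(-48610) + (1)·(3677) + (0)·(-90740) + (1)·(67505) + (4)·(53206) + (-1)·(192217) + (0)·(-95477) + (-1)·(-9695) = 4264
  c_5 = (4)·(-48610) + (2)·(3677) + (2)·(-90740) + (4)·(67505) + (14)·(53206) + (-3)·(192217) + (1)·(-95477) + (-3)·(-9695) = 3295
  c_6 = (2)·(-48610) + (1)·(3677) + (1)·(-90740) + (2)·(67505) + (6)·(53206) + (-1)·(192217) + (1)·(-95477) + (-2)·(-9695) = 1659
  c_7 = (-2)·(-48610) + (0)·(3677) + (0)·(-90740) + (-1)·(67505) + (0)·(53206) + (0)·(192217) + (0)·(-95477) + (2)·(-9695) = 10325
  c_8 = (-4)·(-48610) + (0)·(3677) + (2)·(-90740) + (-1)·(67505) + (3)·(53206) + (-1)·(192217) + (-2)·(-95477) + (10)·(-9695) = 6860
Expand coordinatewise in base 11:
  c_1 = 9695 = 4·11^0 + 1·11^1 + 3·11^2 + 7·11^3
  c_2 = 5938 = 9·11^0 + 0·11^1 + 5·11^2 + 4·11^3
  c_3 = 12457 = 5·11^0 + 10·11^1 + 3·11^2 + 9·11^3
  c_4 = 4264 = 7·11^0 + 2·11^1 + 2·11^2 + 3·11^3
  c_5 = 3295 = 6·11^0 + 2·11^1 + 5·11^2 + 2·11^3
  c_6 = 1659 = 9·11^0 + 7·11^1 + 2·11^2 + 1·11^3
  c_7 = 10325 = 7·11^0 + 3·11^1 + 8·11^2 + 7·11^3
  c_8 = 6860 = 7·11^0 + 7·11^1 + 1·11^2 + 5·11^3
p-restricted factor λ_0 = (4, 9, 5, 7, 6, 9, 7, 7)
p-restricted factor λ_1 = (1, 0, 10, 2, 2, 7, 3, 7)
p-restricted factor λ_2 = (3, 5, 3, 2, 5, 2, 8, 1)
p-restricted factor λ_3 = (7, 4, 9, 3, 2, 1, 7, 5)

((4, 9, 5, 7, 6, 9, 7, 7), (1, 0, 10, 2, 2, 7, 3, 7), (3, 5, 3, 2, 5, 2, 8, 1), (7, 4, 9, 3, 2, 1, 7, 5))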